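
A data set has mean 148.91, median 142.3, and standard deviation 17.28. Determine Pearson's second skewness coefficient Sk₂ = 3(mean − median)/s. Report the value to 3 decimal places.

1.148

Sk₂ = 3(148.91 − 142.3) / 17.28 = 3 × 6.6100 / 17.28
    = 19.8300 / 17.28 ≈ 1.148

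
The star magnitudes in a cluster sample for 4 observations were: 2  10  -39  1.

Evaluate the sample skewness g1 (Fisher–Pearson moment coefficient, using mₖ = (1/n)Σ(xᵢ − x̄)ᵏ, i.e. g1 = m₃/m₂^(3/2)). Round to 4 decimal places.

x̄ = (2 + 10 - 39 + 1) / 4 = -6.5000
deviations (xᵢ − x̄): 8.5000, 16.5000, -32.5000, 7.5000
Σ(xᵢ − x̄)² = 1457.0000 ⇒ m₂ = 1457.0000/4 = 364.25000
Σ(xᵢ − x̄)³ = -28800.0000 ⇒ m₃ = -28800.0000/4 = -7200.00000
m₂^(3/2) = 364.25000^(1.5) = 6951.83316
g1 = m₃ / m₂^(3/2) = -7200.00000 / 6951.83316 ≈ -1.0357

-1.0357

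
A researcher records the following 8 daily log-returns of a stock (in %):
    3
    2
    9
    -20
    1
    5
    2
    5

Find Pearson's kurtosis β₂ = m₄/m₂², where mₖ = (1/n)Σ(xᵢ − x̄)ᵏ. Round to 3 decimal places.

x̄ = 0.8750
Σ(xᵢ − x̄)² = 542.8750 ⇒ m₂ = 67.85938
Σ(xᵢ − x̄)⁴ = 194852.4004 ⇒ m₄ = 24356.55005
m₂² = 4604.89478
β₂ = m₄/m₂² = 24356.55005 / 4604.89478 ≈ 5.289

5.289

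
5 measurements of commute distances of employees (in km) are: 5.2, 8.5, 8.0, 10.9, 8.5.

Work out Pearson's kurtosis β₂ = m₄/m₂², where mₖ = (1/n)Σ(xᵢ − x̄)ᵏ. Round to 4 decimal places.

2.4730

x̄ = 8.2200
Σ(xᵢ − x̄)² = 16.5080 ⇒ m₂ = 3.30160
Σ(xᵢ − x̄)⁴ = 134.7832 ⇒ m₄ = 26.95664
m₂² = 10.90056
β₂ = m₄/m₂² = 26.95664 / 10.90056 ≈ 2.4730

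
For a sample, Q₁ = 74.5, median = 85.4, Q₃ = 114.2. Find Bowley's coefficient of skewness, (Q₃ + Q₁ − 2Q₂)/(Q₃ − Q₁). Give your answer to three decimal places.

0.451

numerator: Q₃ + Q₁ − 2Q₂ = 114.2 + 74.5 − 2×85.4 = 17.9000
denominator: Q₃ − Q₁ = 114.2 − 74.5 = 39.7000
Bowley skewness = 17.9000 / 39.7000 ≈ 0.451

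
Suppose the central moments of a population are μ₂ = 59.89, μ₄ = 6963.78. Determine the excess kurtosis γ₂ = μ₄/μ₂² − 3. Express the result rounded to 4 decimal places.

-1.0585

μ₂² = 59.89² = 3586.81210
μ₄/μ₂² = 6963.78 / 3586.81210 = 1.94150
γ₂ = 1.94150 − 3 ≈ -1.0585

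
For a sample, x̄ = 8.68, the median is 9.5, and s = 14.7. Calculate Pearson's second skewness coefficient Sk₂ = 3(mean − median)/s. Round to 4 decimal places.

-0.1673

Sk₂ = 3(8.68 − 9.5) / 14.7 = 3 × -0.8200 / 14.7
    = -2.4600 / 14.7 ≈ -0.1673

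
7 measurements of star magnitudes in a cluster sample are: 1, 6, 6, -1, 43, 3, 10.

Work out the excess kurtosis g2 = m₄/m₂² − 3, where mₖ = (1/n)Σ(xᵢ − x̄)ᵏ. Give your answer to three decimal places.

1.648

x̄ = 9.7143
Σ(xᵢ − x̄)² = 1371.4286 ⇒ m₂ = 195.91837
Σ(xᵢ − x̄)⁴ = 1248886.1458 ⇒ m₄ = 178412.30654
m₂² = 38384.00666
g2 = m₄/m₂² − 3 = 4.64809 − 3 ≈ 1.648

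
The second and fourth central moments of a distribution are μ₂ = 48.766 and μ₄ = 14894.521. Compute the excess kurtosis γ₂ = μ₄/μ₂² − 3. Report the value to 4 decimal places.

3.2631

μ₂² = 48.766² = 2378.12276
μ₄/μ₂² = 14894.521 / 2378.12276 = 6.26314
γ₂ = 6.26314 − 3 ≈ 3.2631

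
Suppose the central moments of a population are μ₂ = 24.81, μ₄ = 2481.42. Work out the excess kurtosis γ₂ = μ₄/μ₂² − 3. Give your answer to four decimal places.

1.0313

μ₂² = 24.81² = 615.53610
μ₄/μ₂² = 2481.42 / 615.53610 = 4.03132
γ₂ = 4.03132 − 3 ≈ 1.0313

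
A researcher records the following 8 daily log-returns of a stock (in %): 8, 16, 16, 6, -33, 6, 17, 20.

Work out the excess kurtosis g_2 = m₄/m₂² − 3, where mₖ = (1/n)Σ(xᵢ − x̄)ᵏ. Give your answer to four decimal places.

2.0502

x̄ = 7.0000
Σ(xᵢ − x̄)² = 2034.0000 ⇒ m₂ = 254.25000
Σ(xᵢ − x̄)⁴ = 2611686.0000 ⇒ m₄ = 326460.75000
m₂² = 64643.06250
g_2 = m₄/m₂² − 3 = 5.05021 − 3 ≈ 2.0502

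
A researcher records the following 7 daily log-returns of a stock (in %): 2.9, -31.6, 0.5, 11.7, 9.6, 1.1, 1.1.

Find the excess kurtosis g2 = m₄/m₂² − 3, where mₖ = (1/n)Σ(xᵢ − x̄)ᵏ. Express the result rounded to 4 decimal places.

x̄ = -0.6714
Σ(xᵢ − x̄)² = 1235.5343 ⇒ m₂ = 176.50490
Σ(xᵢ − x̄)⁴ = 949778.6415 ⇒ m₄ = 135682.66307
m₂² = 31153.97900
g2 = m₄/m₂² − 3 = 4.35523 − 3 ≈ 1.3552

1.3552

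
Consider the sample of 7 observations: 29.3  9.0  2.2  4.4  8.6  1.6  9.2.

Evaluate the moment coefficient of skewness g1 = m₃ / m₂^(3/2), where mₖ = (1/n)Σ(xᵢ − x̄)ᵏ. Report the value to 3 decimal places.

1.554

x̄ = (29.3 + 9.0 + 2.2 + 4.4 + 8.6 + 1.6 + 9.2) / 7 = 9.1857
deviations (xᵢ − x̄): 20.1143, -0.1857, -6.9857, -4.7857, -0.5857, -7.5857, 0.0143
Σ(xᵢ − x̄)² = 534.2086 ⇒ m₂ = 534.2086/7 = 76.31551
Σ(xᵢ − x̄)³ = 7250.7037 ⇒ m₃ = 7250.7037/7 = 1035.81481
m₂^(3/2) = 76.31551^(1.5) = 666.68275
g1 = m₃ / m₂^(3/2) = 1035.81481 / 666.68275 ≈ 1.554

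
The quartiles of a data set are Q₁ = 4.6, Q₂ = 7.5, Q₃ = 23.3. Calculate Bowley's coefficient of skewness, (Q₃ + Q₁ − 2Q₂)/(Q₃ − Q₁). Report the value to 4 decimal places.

numerator: Q₃ + Q₁ − 2Q₂ = 23.3 + 4.6 − 2×7.5 = 12.9000
denominator: Q₃ − Q₁ = 23.3 − 4.6 = 18.7000
Bowley skewness = 12.9000 / 18.7000 ≈ 0.6898

0.6898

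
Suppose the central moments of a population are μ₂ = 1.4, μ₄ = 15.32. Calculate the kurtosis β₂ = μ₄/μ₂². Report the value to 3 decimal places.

7.816

μ₂² = 1.4² = 1.96000
μ₄/μ₂² = 15.32 / 1.96000 = 7.81633
β₂ ≈ 7.816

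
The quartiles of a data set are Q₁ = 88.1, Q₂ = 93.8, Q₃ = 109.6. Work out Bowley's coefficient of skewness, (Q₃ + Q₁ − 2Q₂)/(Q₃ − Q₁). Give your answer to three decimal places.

numerator: Q₃ + Q₁ − 2Q₂ = 109.6 + 88.1 − 2×93.8 = 10.1000
denominator: Q₃ − Q₁ = 109.6 − 88.1 = 21.5000
Bowley skewness = 10.1000 / 21.5000 ≈ 0.470

0.470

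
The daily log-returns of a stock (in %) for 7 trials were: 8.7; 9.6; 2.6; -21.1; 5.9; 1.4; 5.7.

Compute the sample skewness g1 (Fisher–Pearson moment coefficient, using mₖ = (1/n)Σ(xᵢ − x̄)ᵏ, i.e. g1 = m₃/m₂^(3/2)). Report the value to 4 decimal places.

x̄ = (8.7 + 9.6 + 2.6 - 21.1 + 5.9 + 1.4 + 5.7) / 7 = 1.8286
deviations (xᵢ − x̄): 6.8714, 7.7714, 0.7714, -22.9286, 4.0714, -0.4286, 3.8714
Σ(xᵢ − x̄)² = 665.6743 ⇒ m₂ = 665.6743/7 = 95.09633
Σ(xᵢ − x̄)³ = -11134.2980 ⇒ m₃ = -11134.2980/7 = -1590.61399
m₂^(3/2) = 95.09633^(1.5) = 927.35413
g1 = m₃ / m₂^(3/2) = -1590.61399 / 927.35413 ≈ -1.7152

-1.7152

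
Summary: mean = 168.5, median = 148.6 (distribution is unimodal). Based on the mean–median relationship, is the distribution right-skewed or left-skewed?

right-skewed

mean − median = 168.5 − 148.6 = 19.9
mean > median ⇒ the longer tail is on the right ⇒ right-skewed (positively skewed).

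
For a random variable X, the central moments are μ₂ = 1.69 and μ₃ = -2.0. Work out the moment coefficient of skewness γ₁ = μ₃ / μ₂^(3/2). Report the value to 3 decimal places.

-0.910

σ = √μ₂ = √1.69 = 1.30000
σ³ = μ₂^(3/2) = 2.19700
γ₁ = μ₃/σ³ = -2.0 / 2.19700 ≈ -0.910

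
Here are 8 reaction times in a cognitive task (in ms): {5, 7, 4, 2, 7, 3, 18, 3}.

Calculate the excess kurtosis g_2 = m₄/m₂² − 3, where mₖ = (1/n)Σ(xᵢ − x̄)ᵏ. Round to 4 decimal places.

x̄ = 6.1250
Σ(xᵢ − x̄)² = 184.8750 ⇒ m₂ = 23.10938
Σ(xᵢ − x̄)⁴ = 20388.8379 ⇒ m₄ = 2548.60474
m₂² = 534.04321
g_2 = m₄/m₂² − 3 = 4.77228 − 3 ≈ 1.7723

1.7723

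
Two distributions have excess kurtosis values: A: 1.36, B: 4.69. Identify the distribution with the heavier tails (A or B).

Higher excess kurtosis ⇒ heavier tails relative to the normal distribution.
1.36 vs 4.69: the larger is 4.69, so B has heavier tails.

B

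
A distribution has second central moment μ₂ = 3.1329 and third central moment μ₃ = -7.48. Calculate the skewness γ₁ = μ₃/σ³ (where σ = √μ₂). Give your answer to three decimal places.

-1.349

σ = √μ₂ = √3.1329 = 1.77000
σ³ = μ₂^(3/2) = 5.54523
γ₁ = μ₃/σ³ = -7.48 / 5.54523 ≈ -1.349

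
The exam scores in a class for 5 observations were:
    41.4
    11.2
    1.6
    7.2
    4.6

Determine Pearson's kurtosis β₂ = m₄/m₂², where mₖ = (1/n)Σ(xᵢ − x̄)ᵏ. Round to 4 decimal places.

x̄ = 13.2000
Σ(xᵢ − x̄)² = 1043.7600 ⇒ m₂ = 208.75200
Σ(xᵢ − x̄)⁴ = 657295.1328 ⇒ m₄ = 131459.02656
m₂² = 43577.39750
β₂ = m₄/m₂² = 131459.02656 / 43577.39750 ≈ 3.0167

3.0167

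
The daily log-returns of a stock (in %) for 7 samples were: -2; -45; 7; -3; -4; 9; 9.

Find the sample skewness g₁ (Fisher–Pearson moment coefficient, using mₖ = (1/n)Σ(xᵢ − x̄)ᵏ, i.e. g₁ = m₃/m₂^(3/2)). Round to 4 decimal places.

x̄ = (-2 - 45 + 7 - 3 - 4 + 9 + 9) / 7 = -4.1429
deviations (xᵢ − x̄): 2.1429, -40.8571, 11.1429, 1.1429, 0.1429, 13.1429, 13.1429
Σ(xᵢ − x̄)² = 2144.8571 ⇒ m₂ = 2144.8571/7 = 306.40816
Σ(xᵢ − x̄)³ = -62267.7551 ⇒ m₃ = -62267.7551/7 = -8895.39359
m₂^(3/2) = 306.40816^(1.5) = 5363.52732
g₁ = m₃ / m₂^(3/2) = -8895.39359 / 5363.52732 ≈ -1.6585

-1.6585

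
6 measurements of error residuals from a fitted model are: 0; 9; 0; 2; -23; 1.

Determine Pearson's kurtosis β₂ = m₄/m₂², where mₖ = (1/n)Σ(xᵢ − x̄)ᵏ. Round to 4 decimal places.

x̄ = -1.8333
Σ(xᵢ − x̄)² = 594.8333 ⇒ m₂ = 99.13889
Σ(xᵢ − x̄)⁴ = 214805.4861 ⇒ m₄ = 35800.91435
m₂² = 9828.51929
β₂ = m₄/m₂² = 35800.91435 / 9828.51929 ≈ 3.6426

3.6426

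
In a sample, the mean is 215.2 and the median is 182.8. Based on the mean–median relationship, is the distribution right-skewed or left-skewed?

mean − median = 215.2 − 182.8 = 32.4
mean > median ⇒ the longer tail is on the right ⇒ right-skewed (positively skewed).

right-skewed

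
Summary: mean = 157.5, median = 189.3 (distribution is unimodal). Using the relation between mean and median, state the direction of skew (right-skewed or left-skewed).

left-skewed

mean − median = 157.5 − 189.3 = -31.8
mean < median ⇒ the longer tail is on the left ⇒ left-skewed (negatively skewed).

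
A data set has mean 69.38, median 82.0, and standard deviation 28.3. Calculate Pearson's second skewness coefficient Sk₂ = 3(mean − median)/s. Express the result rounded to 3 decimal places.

Sk₂ = 3(69.38 − 82.0) / 28.3 = 3 × -12.6200 / 28.3
    = -37.8600 / 28.3 ≈ -1.338

-1.338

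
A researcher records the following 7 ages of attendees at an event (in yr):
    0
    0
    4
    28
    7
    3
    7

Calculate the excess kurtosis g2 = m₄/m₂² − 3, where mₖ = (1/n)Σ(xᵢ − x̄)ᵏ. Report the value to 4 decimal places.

x̄ = 7.0000
Σ(xᵢ − x̄)² = 564.0000 ⇒ m₂ = 80.57143
Σ(xᵢ − x̄)⁴ = 199620.0000 ⇒ m₄ = 28517.14286
m₂² = 6491.75510
g2 = m₄/m₂² − 3 = 4.39282 − 3 ≈ 1.3928

1.3928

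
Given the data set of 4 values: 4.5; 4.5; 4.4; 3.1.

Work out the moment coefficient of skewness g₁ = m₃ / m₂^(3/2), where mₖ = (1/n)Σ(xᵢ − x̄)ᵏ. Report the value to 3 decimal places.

x̄ = (4.5 + 4.5 + 4.4 + 3.1) / 4 = 4.1250
deviations (xᵢ − x̄): 0.3750, 0.3750, 0.2750, -1.0250
Σ(xᵢ − x̄)² = 1.4075 ⇒ m₂ = 1.4075/4 = 0.35188
Σ(xᵢ − x̄)³ = -0.9506 ⇒ m₃ = -0.9506/4 = -0.23766
m₂^(3/2) = 0.35188^(1.5) = 0.20873
g₁ = m₃ / m₂^(3/2) = -0.23766 / 0.20873 ≈ -1.139

-1.139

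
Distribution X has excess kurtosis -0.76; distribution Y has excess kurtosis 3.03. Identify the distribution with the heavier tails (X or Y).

Y

Higher excess kurtosis ⇒ heavier tails relative to the normal distribution.
-0.76 vs 3.03: the larger is 3.03, so Y has heavier tails. (Y is leptokurtic — heavier-than-normal tails; the other is platykurtic.)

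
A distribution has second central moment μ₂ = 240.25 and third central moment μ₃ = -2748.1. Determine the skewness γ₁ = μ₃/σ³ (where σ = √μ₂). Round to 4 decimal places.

σ = √μ₂ = √240.25 = 15.50000
σ³ = μ₂^(3/2) = 3723.87500
γ₁ = μ₃/σ³ = -2748.1 / 3723.87500 ≈ -0.7380

-0.7380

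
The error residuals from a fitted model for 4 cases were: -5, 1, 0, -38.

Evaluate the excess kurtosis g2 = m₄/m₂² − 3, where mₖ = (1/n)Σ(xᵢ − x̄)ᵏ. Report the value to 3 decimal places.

x̄ = -10.5000
Σ(xᵢ − x̄)² = 1029.0000 ⇒ m₂ = 257.25000
Σ(xᵢ − x̄)⁴ = 602474.2500 ⇒ m₄ = 150618.56250
m₂² = 66177.56250
g2 = m₄/m₂² − 3 = 2.27598 − 3 ≈ -0.724

-0.724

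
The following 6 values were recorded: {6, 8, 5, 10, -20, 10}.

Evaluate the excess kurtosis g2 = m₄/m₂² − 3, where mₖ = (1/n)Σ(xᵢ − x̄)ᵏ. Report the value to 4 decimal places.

x̄ = 3.1667
Σ(xᵢ − x̄)² = 664.8333 ⇒ m₂ = 110.80556
Σ(xᵢ − x̄)⁴ = 293023.1528 ⇒ m₄ = 48837.19213
m₂² = 12277.87114
g2 = m₄/m₂² − 3 = 3.97766 − 3 ≈ 0.9777

0.9777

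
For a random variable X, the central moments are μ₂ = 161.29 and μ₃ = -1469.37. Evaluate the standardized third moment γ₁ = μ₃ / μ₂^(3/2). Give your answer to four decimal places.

σ = √μ₂ = √161.29 = 12.70000
σ³ = μ₂^(3/2) = 2048.38300
γ₁ = μ₃/σ³ = -1469.37 / 2048.38300 ≈ -0.7173

-0.7173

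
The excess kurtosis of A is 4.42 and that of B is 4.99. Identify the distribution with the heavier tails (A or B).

Higher excess kurtosis ⇒ heavier tails relative to the normal distribution.
4.42 vs 4.99: the larger is 4.99, so B has heavier tails.

B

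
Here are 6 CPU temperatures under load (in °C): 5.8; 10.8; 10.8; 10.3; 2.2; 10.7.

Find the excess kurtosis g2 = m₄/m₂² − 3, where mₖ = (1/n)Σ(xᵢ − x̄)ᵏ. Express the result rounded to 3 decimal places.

-0.688

x̄ = 8.4333
Σ(xᵢ − x̄)² = 65.6133 ⇒ m₂ = 10.93556
Σ(xᵢ − x̄)⁴ = 1659.0374 ⇒ m₄ = 276.50623
m₂² = 119.58638
g2 = m₄/m₂² − 3 = 2.31219 − 3 ≈ -0.688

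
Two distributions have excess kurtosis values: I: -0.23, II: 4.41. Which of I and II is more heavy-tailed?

Higher excess kurtosis ⇒ heavier tails relative to the normal distribution.
-0.23 vs 4.41: the larger is 4.41, so II has heavier tails. (II is leptokurtic — heavier-than-normal tails; the other is platykurtic.)

II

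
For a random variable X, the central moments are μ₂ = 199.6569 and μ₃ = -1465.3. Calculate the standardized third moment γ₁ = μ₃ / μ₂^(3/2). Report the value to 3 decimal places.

-0.519

σ = √μ₂ = √199.6569 = 14.13000
σ³ = μ₂^(3/2) = 2821.15200
γ₁ = μ₃/σ³ = -1465.3 / 2821.15200 ≈ -0.519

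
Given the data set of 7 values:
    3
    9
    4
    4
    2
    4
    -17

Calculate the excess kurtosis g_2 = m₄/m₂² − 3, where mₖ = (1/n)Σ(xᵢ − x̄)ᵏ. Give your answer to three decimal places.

1.596

x̄ = 1.2857
Σ(xᵢ − x̄)² = 419.4286 ⇒ m₂ = 59.91837
Σ(xᵢ − x̄)⁴ = 115514.7172 ⇒ m₄ = 16502.10246
m₂² = 3590.21075
g_2 = m₄/m₂² − 3 = 4.59642 − 3 ≈ 1.596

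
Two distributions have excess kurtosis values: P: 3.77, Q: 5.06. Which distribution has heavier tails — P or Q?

Q

Higher excess kurtosis ⇒ heavier tails relative to the normal distribution.
3.77 vs 5.06: the larger is 5.06, so Q has heavier tails.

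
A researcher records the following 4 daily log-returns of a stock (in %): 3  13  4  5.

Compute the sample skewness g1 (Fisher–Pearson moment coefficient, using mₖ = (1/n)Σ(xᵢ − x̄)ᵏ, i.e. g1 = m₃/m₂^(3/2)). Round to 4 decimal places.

x̄ = (3 + 13 + 4 + 5) / 4 = 6.2500
deviations (xᵢ − x̄): -3.2500, 6.7500, -2.2500, -1.2500
Σ(xᵢ − x̄)² = 62.7500 ⇒ m₂ = 62.7500/4 = 15.68750
Σ(xᵢ − x̄)³ = 259.8750 ⇒ m₃ = 259.8750/4 = 64.96875
m₂^(3/2) = 15.68750^(1.5) = 62.13419
g1 = m₃ / m₂^(3/2) = 64.96875 / 62.13419 ≈ 1.0456

1.0456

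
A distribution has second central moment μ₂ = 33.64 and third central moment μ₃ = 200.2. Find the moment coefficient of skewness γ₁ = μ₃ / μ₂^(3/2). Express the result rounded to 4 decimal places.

σ = √μ₂ = √33.64 = 5.80000
σ³ = μ₂^(3/2) = 195.11200
γ₁ = μ₃/σ³ = 200.2 / 195.11200 ≈ 1.0261

1.0261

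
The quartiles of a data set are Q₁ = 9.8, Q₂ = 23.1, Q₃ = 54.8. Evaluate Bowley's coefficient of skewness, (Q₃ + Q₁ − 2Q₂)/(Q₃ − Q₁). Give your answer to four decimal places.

0.4089

numerator: Q₃ + Q₁ − 2Q₂ = 54.8 + 9.8 − 2×23.1 = 18.4000
denominator: Q₃ − Q₁ = 54.8 − 9.8 = 45.0000
Bowley skewness = 18.4000 / 45.0000 ≈ 0.4089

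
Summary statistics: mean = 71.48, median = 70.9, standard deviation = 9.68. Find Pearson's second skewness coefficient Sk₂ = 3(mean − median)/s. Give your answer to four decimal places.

0.1798

Sk₂ = 3(71.48 − 70.9) / 9.68 = 3 × 0.5800 / 9.68
    = 1.7400 / 9.68 ≈ 0.1798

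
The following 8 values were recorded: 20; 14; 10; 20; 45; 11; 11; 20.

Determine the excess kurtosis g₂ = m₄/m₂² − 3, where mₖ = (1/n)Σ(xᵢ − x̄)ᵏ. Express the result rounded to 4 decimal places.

1.6108

x̄ = 18.8750
Σ(xᵢ − x̄)² = 912.8750 ⇒ m₂ = 114.10938
Σ(xᵢ − x̄)⁴ = 480293.0879 ⇒ m₄ = 60036.63599
m₂² = 13020.94946
g₂ = m₄/m₂² − 3 = 4.61077 − 3 ≈ 1.6108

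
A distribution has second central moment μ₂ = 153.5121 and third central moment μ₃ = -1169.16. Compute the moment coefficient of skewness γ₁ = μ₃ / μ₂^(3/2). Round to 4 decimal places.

-0.6147

σ = √μ₂ = √153.5121 = 12.39000
σ³ = μ₂^(3/2) = 1902.01492
γ₁ = μ₃/σ³ = -1169.16 / 1902.01492 ≈ -0.6147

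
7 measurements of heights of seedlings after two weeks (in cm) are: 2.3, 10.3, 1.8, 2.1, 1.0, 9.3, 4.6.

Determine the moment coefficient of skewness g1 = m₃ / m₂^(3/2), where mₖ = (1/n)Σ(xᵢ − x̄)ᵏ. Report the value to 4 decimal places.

x̄ = (2.3 + 10.3 + 1.8 + 2.1 + 1.0 + 9.3 + 4.6) / 7 = 4.4857
deviations (xᵢ − x̄): -2.1857, 5.8143, -2.6857, -2.3857, -3.4857, 4.8143, 0.1143
Σ(xᵢ − x̄)² = 86.8286 ⇒ m₂ = 86.8286/7 = 12.40408
Σ(xᵢ − x̄)³ = 222.3962 ⇒ m₃ = 222.3962/7 = 31.77089
m₂^(3/2) = 12.40408^(1.5) = 43.68647
g1 = m₃ / m₂^(3/2) = 31.77089 / 43.68647 ≈ 0.7272

0.7272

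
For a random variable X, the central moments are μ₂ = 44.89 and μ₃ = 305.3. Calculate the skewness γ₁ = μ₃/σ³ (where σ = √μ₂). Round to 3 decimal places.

σ = √μ₂ = √44.89 = 6.70000
σ³ = μ₂^(3/2) = 300.76300
γ₁ = μ₃/σ³ = 305.3 / 300.76300 ≈ 1.015

1.015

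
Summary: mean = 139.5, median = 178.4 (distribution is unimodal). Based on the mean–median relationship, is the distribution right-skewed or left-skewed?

left-skewed

mean − median = 139.5 − 178.4 = -38.9
mean < median ⇒ the longer tail is on the left ⇒ left-skewed (negatively skewed).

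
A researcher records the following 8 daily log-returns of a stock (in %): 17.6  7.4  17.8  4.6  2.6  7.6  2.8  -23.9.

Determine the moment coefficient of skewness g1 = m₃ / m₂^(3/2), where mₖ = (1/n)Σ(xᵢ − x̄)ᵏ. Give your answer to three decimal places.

x̄ = (17.6 + 7.4 + 17.8 + 4.6 + 2.6 + 7.6 + 2.8 - 23.9) / 8 = 4.5625
deviations (xᵢ − x̄): 13.0375, 2.8375, 13.2375, 0.0375, -1.9625, 3.0375, -1.7625, -28.4625
Σ(xᵢ − x̄)² = 1179.5588 ⇒ m₂ = 1179.5588/8 = 147.44484
Σ(xᵢ − x̄)³ = -18484.3362 ⇒ m₃ = -18484.3362/8 = -2310.54203
m₂^(3/2) = 147.44484^(1.5) = 1790.37656
g1 = m₃ / m₂^(3/2) = -2310.54203 / 1790.37656 ≈ -1.291

-1.291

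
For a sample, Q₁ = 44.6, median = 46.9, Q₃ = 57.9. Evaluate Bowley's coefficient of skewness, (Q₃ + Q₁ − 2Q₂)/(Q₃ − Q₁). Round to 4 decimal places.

numerator: Q₃ + Q₁ − 2Q₂ = 57.9 + 44.6 − 2×46.9 = 8.7000
denominator: Q₃ − Q₁ = 57.9 − 44.6 = 13.3000
Bowley skewness = 8.7000 / 13.3000 ≈ 0.6541

0.6541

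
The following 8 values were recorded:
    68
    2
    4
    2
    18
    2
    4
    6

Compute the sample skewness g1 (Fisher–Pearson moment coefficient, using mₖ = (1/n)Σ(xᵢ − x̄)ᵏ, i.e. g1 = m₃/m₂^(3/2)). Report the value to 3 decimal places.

x̄ = (68 + 2 + 4 + 2 + 18 + 2 + 4 + 6) / 8 = 13.2500
deviations (xᵢ − x̄): 54.7500, -11.2500, -9.2500, -11.2500, 4.7500, -11.2500, -9.2500, -7.2500
Σ(xᵢ − x̄)² = 3623.5000 ⇒ m₂ = 3623.5000/8 = 452.93750
Σ(xᵢ − x̄)³ = 157988.2500 ⇒ m₃ = 157988.2500/8 = 19748.53125
m₂^(3/2) = 452.93750^(1.5) = 9639.56460
g1 = m₃ / m₂^(3/2) = 19748.53125 / 9639.56460 ≈ 2.049

2.049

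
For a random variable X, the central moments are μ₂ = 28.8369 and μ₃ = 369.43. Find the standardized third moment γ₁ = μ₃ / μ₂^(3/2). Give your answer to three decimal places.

2.386

σ = √μ₂ = √28.8369 = 5.37000
σ³ = μ₂^(3/2) = 154.85415
γ₁ = μ₃/σ³ = 369.43 / 154.85415 ≈ 2.386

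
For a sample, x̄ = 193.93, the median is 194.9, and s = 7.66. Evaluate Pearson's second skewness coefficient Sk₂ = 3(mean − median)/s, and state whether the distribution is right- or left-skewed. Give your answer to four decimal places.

-0.3799, left-skewed

Sk₂ = 3(193.93 − 194.9) / 7.66 = 3 × -0.9700 / 7.66
    = -2.9100 / 7.66 ≈ -0.3799
Sk₂ < 0 ⇒ mean < median ⇒ left-skewed (negative skew).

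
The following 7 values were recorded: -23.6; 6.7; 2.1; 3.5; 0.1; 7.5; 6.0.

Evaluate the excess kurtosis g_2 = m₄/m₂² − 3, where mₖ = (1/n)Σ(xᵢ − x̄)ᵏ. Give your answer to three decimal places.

x̄ = 0.3286
Σ(xᵢ − x̄)² = 710.0143 ⇒ m₂ = 101.43061
Σ(xᵢ − x̄)⁴ = 333282.4335 ⇒ m₄ = 47611.77621
m₂² = 10288.16910
g_2 = m₄/m₂² − 3 = 4.62782 − 3 ≈ 1.628

1.628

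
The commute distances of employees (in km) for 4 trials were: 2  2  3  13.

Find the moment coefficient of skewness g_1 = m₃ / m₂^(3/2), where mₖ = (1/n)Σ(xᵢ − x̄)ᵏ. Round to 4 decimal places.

x̄ = (2 + 2 + 3 + 13) / 4 = 5.0000
deviations (xᵢ − x̄): -3.0000, -3.0000, -2.0000, 8.0000
Σ(xᵢ − x̄)² = 86.0000 ⇒ m₂ = 86.0000/4 = 21.50000
Σ(xᵢ − x̄)³ = 450.0000 ⇒ m₃ = 450.0000/4 = 112.50000
m₂^(3/2) = 21.50000^(1.5) = 99.69140
g_1 = m₃ / m₂^(3/2) = 112.50000 / 99.69140 ≈ 1.1285

1.1285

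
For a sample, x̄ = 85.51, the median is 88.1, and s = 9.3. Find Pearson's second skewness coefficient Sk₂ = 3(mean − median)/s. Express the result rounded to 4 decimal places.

Sk₂ = 3(85.51 − 88.1) / 9.3 = 3 × -2.5900 / 9.3
    = -7.7700 / 9.3 ≈ -0.8355

-0.8355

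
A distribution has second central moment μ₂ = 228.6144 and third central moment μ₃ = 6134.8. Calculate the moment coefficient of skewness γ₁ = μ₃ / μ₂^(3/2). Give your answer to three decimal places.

σ = √μ₂ = √228.6144 = 15.12000
σ³ = μ₂^(3/2) = 3456.64973
γ₁ = μ₃/σ³ = 6134.8 / 3456.64973 ≈ 1.775

1.775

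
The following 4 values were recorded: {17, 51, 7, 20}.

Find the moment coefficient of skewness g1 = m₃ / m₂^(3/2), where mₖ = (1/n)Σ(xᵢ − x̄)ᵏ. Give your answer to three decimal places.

x̄ = (17 + 51 + 7 + 20) / 4 = 23.7500
deviations (xᵢ − x̄): -6.7500, 27.2500, -16.7500, -3.7500
Σ(xᵢ − x̄)² = 1082.7500 ⇒ m₂ = 1082.7500/4 = 270.68750
Σ(xᵢ − x̄)³ = 15175.1250 ⇒ m₃ = 15175.1250/4 = 3793.78125
m₂^(3/2) = 270.68750^(1.5) = 4453.50866
g1 = m₃ / m₂^(3/2) = 3793.78125 / 4453.50866 ≈ 0.852

0.852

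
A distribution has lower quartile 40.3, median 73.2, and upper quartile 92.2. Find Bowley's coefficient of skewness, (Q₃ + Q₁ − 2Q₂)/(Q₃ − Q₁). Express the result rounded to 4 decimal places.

-0.2678

numerator: Q₃ + Q₁ − 2Q₂ = 92.2 + 40.3 − 2×73.2 = -13.9000
denominator: Q₃ − Q₁ = 92.2 − 40.3 = 51.9000
Bowley skewness = -13.9000 / 51.9000 ≈ -0.2678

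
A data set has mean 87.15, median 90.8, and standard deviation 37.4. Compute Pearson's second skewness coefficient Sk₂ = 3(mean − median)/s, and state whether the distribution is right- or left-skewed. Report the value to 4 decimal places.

Sk₂ = 3(87.15 − 90.8) / 37.4 = 3 × -3.6500 / 37.4
    = -10.9500 / 37.4 ≈ -0.2928
Sk₂ < 0 ⇒ mean < median ⇒ left-skewed (negative skew).

-0.2928, left-skewed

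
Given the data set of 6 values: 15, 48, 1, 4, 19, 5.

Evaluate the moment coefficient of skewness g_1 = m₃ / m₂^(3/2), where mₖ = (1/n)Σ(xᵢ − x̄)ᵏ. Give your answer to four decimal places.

1.2138

x̄ = (15 + 48 + 1 + 4 + 19 + 5) / 6 = 15.3333
deviations (xᵢ − x̄): -0.3333, 32.6667, -14.3333, -11.3333, 3.6667, -10.3333
Σ(xᵢ − x̄)² = 1521.3333 ⇒ m₂ = 1521.3333/6 = 253.55556
Σ(xᵢ − x̄)³ = 29404.4444 ⇒ m₃ = 29404.4444/6 = 4900.74074
m₂^(3/2) = 253.55556^(1.5) = 4037.47360
g_1 = m₃ / m₂^(3/2) = 4900.74074 / 4037.47360 ≈ 1.2138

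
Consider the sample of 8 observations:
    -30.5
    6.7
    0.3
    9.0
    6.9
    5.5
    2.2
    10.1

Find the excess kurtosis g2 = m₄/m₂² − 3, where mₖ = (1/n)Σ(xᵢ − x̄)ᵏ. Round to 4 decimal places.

x̄ = 1.2750
Σ(xᵢ − x̄)² = 1227.9350 ⇒ m₂ = 153.49188
Σ(xᵢ − x̄)⁴ = 1031208.5280 ⇒ m₄ = 128901.06600
m₂² = 23559.75569
g2 = m₄/m₂² − 3 = 5.47124 − 3 ≈ 2.4712

2.4712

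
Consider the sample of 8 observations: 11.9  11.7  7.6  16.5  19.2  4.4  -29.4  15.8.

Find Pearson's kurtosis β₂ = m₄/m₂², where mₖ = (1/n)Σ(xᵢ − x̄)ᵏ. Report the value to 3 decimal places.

x̄ = 7.2125
Σ(xᵢ − x̄)² = 1694.3488 ⇒ m₂ = 211.79359
Σ(xᵢ − x̄)⁴ = 1831353.0267 ⇒ m₄ = 228919.12834
m₂² = 44856.52635
β₂ = m₄/m₂² = 228919.12834 / 44856.52635 ≈ 5.103

5.103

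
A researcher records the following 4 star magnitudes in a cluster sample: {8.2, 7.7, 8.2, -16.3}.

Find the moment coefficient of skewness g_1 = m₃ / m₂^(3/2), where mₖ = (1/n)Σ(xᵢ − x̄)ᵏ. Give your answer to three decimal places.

x̄ = (8.2 + 7.7 + 8.2 - 16.3) / 4 = 1.9500
deviations (xᵢ − x̄): 6.2500, 5.7500, 6.2500, -18.2500
Σ(xᵢ − x̄)² = 444.2500 ⇒ m₂ = 444.2500/4 = 111.06250
Σ(xᵢ − x̄)³ = -5400.0000 ⇒ m₃ = -5400.0000/4 = -1350.00000
m₂^(3/2) = 111.06250^(1.5) = 1170.44542
g_1 = m₃ / m₂^(3/2) = -1350.00000 / 1170.44542 ≈ -1.153

-1.153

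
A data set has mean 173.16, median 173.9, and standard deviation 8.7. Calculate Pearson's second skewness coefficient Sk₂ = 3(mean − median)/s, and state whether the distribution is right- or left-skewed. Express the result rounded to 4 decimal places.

-0.2552, left-skewed

Sk₂ = 3(173.16 − 173.9) / 8.7 = 3 × -0.7400 / 8.7
    = -2.2200 / 8.7 ≈ -0.2552
Sk₂ < 0 ⇒ mean < median ⇒ left-skewed (negative skew).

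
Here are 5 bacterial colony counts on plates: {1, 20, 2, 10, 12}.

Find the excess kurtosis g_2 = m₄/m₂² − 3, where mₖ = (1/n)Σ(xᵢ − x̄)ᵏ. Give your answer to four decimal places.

x̄ = 9.0000
Σ(xᵢ − x̄)² = 244.0000 ⇒ m₂ = 48.80000
Σ(xᵢ − x̄)⁴ = 21220.0000 ⇒ m₄ = 4244.00000
m₂² = 2381.44000
g_2 = m₄/m₂² − 3 = 1.78212 − 3 ≈ -1.2179

-1.2179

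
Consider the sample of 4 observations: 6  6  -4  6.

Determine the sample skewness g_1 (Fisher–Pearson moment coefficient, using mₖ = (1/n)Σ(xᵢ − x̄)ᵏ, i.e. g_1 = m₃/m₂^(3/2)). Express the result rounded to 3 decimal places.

x̄ = (6 + 6 - 4 + 6) / 4 = 3.5000
deviations (xᵢ − x̄): 2.5000, 2.5000, -7.5000, 2.5000
Σ(xᵢ − x̄)² = 75.0000 ⇒ m₂ = 75.0000/4 = 18.75000
Σ(xᵢ − x̄)³ = -375.0000 ⇒ m₃ = -375.0000/4 = -93.75000
m₂^(3/2) = 18.75000^(1.5) = 81.18988
g_1 = m₃ / m₂^(3/2) = -93.75000 / 81.18988 ≈ -1.155

-1.155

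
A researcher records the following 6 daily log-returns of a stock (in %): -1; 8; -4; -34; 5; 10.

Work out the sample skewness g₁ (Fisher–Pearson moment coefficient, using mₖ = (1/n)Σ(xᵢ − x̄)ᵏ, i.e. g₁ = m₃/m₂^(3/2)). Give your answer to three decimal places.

-1.383

x̄ = (-1 + 8 - 4 - 34 + 5 + 10) / 6 = -2.6667
deviations (xᵢ − x̄): 1.6667, 10.6667, -1.3333, -31.3333, 7.6667, 12.6667
Σ(xᵢ − x̄)² = 1319.3333 ⇒ m₂ = 1319.3333/6 = 219.88889
Σ(xᵢ − x̄)³ = -27063.5556 ⇒ m₃ = -27063.5556/6 = -4510.59259
m₂^(3/2) = 219.88889^(1.5) = 3260.65558
g₁ = m₃ / m₂^(3/2) = -4510.59259 / 3260.65558 ≈ -1.383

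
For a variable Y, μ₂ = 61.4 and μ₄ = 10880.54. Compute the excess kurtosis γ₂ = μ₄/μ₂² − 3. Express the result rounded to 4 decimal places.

μ₂² = 61.4² = 3769.96000
μ₄/μ₂² = 10880.54 / 3769.96000 = 2.88612
γ₂ = 2.88612 − 3 ≈ -0.1139

-0.1139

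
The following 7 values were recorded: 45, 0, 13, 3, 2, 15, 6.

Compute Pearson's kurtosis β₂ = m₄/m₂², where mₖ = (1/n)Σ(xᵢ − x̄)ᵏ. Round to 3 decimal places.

x̄ = 12.0000
Σ(xᵢ − x̄)² = 1460.0000 ⇒ m₂ = 208.57143
Σ(xᵢ − x̄)⁴ = 1224596.0000 ⇒ m₄ = 174942.28571
m₂² = 43502.04082
β₂ = m₄/m₂² = 174942.28571 / 43502.04082 ≈ 4.021

4.021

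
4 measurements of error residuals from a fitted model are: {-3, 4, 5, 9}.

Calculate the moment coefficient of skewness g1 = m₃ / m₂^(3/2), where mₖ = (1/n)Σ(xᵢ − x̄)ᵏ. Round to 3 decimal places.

-0.498

x̄ = (-3 + 4 + 5 + 9) / 4 = 3.7500
deviations (xᵢ − x̄): -6.7500, 0.2500, 1.2500, 5.2500
Σ(xᵢ − x̄)² = 74.7500 ⇒ m₂ = 74.7500/4 = 18.68750
Σ(xᵢ − x̄)³ = -160.8750 ⇒ m₃ = -160.8750/4 = -40.21875
m₂^(3/2) = 18.68750^(1.5) = 80.78427
g1 = m₃ / m₂^(3/2) = -40.21875 / 80.78427 ≈ -0.498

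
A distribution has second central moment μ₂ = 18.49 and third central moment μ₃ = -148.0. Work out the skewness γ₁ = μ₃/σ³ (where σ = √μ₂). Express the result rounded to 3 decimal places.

-1.861

σ = √μ₂ = √18.49 = 4.30000
σ³ = μ₂^(3/2) = 79.50700
γ₁ = μ₃/σ³ = -148.0 / 79.50700 ≈ -1.861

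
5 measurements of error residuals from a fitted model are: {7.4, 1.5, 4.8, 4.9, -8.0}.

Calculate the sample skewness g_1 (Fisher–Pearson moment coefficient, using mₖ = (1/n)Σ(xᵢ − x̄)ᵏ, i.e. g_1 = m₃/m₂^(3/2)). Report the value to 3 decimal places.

x̄ = (7.4 + 1.5 + 4.8 + 4.9 - 8.0) / 5 = 2.1200
deviations (xᵢ − x̄): 5.2800, -0.6200, 2.6800, 2.7800, -10.1200
Σ(xᵢ − x̄)² = 145.5880 ⇒ m₂ = 145.5880/5 = 29.11760
Σ(xᵢ − x̄)³ = -848.7403 ⇒ m₃ = -848.7403/5 = -169.74806
m₂^(3/2) = 29.11760^(1.5) = 157.12068
g_1 = m₃ / m₂^(3/2) = -169.74806 / 157.12068 ≈ -1.080

-1.080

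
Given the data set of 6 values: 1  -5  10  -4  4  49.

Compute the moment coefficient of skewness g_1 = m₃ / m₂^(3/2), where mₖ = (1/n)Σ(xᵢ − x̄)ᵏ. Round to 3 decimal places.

x̄ = (1 - 5 + 10 - 4 + 4 + 49) / 6 = 9.1667
deviations (xᵢ − x̄): -8.1667, -14.1667, 0.8333, -13.1667, -5.1667, 39.8333
Σ(xᵢ − x̄)² = 2054.8333 ⇒ m₂ = 2054.8333/6 = 342.47222
Σ(xᵢ − x̄)³ = 57395.5556 ⇒ m₃ = 57395.5556/6 = 9565.92593
m₂^(3/2) = 342.47222^(1.5) = 6337.79267
g_1 = m₃ / m₂^(3/2) = 9565.92593 / 6337.79267 ≈ 1.509

1.509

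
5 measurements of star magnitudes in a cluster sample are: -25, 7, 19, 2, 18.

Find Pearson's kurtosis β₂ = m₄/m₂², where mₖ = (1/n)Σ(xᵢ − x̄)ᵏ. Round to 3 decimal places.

x̄ = 4.2000
Σ(xᵢ − x̄)² = 1274.8000 ⇒ m₂ = 254.96000
Σ(xᵢ − x̄)⁴ = 811325.7760 ⇒ m₄ = 162265.15520
m₂² = 65004.60160
β₂ = m₄/m₂² = 162265.15520 / 65004.60160 ≈ 2.496

2.496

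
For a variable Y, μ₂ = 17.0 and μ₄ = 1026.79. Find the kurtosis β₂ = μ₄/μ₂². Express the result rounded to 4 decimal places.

μ₂² = 17.0² = 289.00000
μ₄/μ₂² = 1026.79 / 289.00000 = 3.55291
β₂ ≈ 3.5529

3.5529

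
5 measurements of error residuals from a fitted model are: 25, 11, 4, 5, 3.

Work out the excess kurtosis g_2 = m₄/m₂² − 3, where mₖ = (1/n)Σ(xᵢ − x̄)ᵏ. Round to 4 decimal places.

-0.3488

x̄ = 9.6000
Σ(xᵢ − x̄)² = 335.2000 ⇒ m₂ = 67.04000
Σ(xᵢ − x̄)⁴ = 59577.3760 ⇒ m₄ = 11915.47520
m₂² = 4494.36160
g_2 = m₄/m₂² − 3 = 2.65121 − 3 ≈ -0.3488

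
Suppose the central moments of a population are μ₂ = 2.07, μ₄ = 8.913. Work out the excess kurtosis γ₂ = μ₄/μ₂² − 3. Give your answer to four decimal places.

μ₂² = 2.07² = 4.28490
μ₄/μ₂² = 8.913 / 4.28490 = 2.08010
γ₂ = 2.08010 − 3 ≈ -0.9199

-0.9199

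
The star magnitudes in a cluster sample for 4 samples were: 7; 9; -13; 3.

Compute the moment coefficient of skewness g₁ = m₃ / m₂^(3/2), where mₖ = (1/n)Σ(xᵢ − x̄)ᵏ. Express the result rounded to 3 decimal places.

-0.950

x̄ = (7 + 9 - 13 + 3) / 4 = 1.5000
deviations (xᵢ − x̄): 5.5000, 7.5000, -14.5000, 1.5000
Σ(xᵢ − x̄)² = 299.0000 ⇒ m₂ = 299.0000/4 = 74.75000
Σ(xᵢ − x̄)³ = -2457.0000 ⇒ m₃ = -2457.0000/4 = -614.25000
m₂^(3/2) = 74.75000^(1.5) = 646.27417
g₁ = m₃ / m₂^(3/2) = -614.25000 / 646.27417 ≈ -0.950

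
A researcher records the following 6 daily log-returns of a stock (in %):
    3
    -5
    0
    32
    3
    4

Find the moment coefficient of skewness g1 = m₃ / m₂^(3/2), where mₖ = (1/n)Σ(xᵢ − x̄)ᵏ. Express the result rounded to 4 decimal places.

1.5230

x̄ = (3 - 5 + 0 + 32 + 3 + 4) / 6 = 6.1667
deviations (xᵢ − x̄): -3.1667, -11.1667, -6.1667, 25.8333, -3.1667, -2.1667
Σ(xᵢ − x̄)² = 854.8333 ⇒ m₂ = 854.8333/6 = 142.47222
Σ(xᵢ − x̄)³ = 15539.5556 ⇒ m₃ = 15539.5556/6 = 2589.92593
m₂^(3/2) = 142.47222^(1.5) = 1700.57307
g1 = m₃ / m₂^(3/2) = 2589.92593 / 1700.57307 ≈ 1.5230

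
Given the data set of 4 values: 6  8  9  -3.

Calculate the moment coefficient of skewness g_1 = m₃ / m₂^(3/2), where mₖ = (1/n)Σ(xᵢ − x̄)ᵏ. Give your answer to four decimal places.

x̄ = (6 + 8 + 9 - 3) / 4 = 5.0000
deviations (xᵢ − x̄): 1.0000, 3.0000, 4.0000, -8.0000
Σ(xᵢ − x̄)² = 90.0000 ⇒ m₂ = 90.0000/4 = 22.50000
Σ(xᵢ − x̄)³ = -420.0000 ⇒ m₃ = -420.0000/4 = -105.00000
m₂^(3/2) = 22.50000^(1.5) = 106.72687
g_1 = m₃ / m₂^(3/2) = -105.00000 / 106.72687 ≈ -0.9838

-0.9838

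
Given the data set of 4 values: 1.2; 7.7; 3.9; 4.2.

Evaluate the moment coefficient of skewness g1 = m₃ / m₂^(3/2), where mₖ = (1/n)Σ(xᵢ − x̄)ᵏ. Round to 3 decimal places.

x̄ = (1.2 + 7.7 + 3.9 + 4.2) / 4 = 4.2500
deviations (xᵢ − x̄): -3.0500, 3.4500, -0.3500, -0.0500
Σ(xᵢ − x̄)² = 21.3300 ⇒ m₂ = 21.3300/4 = 5.33250
Σ(xᵢ − x̄)³ = 12.6480 ⇒ m₃ = 12.6480/4 = 3.16200
m₂^(3/2) = 5.33250^(1.5) = 12.31392
g1 = m₃ / m₂^(3/2) = 3.16200 / 12.31392 ≈ 0.257

0.257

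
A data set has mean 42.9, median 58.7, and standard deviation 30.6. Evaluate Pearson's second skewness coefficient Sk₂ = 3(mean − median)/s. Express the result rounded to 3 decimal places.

Sk₂ = 3(42.9 − 58.7) / 30.6 = 3 × -15.8000 / 30.6
    = -47.4000 / 30.6 ≈ -1.549

-1.549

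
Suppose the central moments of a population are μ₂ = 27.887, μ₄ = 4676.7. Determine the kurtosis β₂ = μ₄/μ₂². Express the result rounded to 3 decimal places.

μ₂² = 27.887² = 777.68477
μ₄/μ₂² = 4676.7 / 777.68477 = 6.01362
β₂ ≈ 6.014

6.014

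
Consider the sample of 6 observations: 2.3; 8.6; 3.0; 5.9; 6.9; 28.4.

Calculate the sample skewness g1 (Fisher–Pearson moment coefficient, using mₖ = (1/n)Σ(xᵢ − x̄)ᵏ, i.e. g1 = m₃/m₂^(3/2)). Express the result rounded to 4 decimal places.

x̄ = (2.3 + 8.6 + 3.0 + 5.9 + 6.9 + 28.4) / 6 = 9.1833
deviations (xᵢ − x̄): -6.8833, -0.5833, -6.1833, -3.2833, -2.2833, 19.2167
Σ(xᵢ − x̄)² = 471.2283 ⇒ m₂ = 471.2283/6 = 78.53806
Σ(xᵢ − x̄)³ = 6486.2924 ⇒ m₃ = 6486.2924/6 = 1081.04874
m₂^(3/2) = 78.53806^(1.5) = 696.01759
g1 = m₃ / m₂^(3/2) = 1081.04874 / 696.01759 ≈ 1.5532

1.5532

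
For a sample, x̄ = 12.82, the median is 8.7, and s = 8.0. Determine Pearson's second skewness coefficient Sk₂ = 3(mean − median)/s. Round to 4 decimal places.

Sk₂ = 3(12.82 − 8.7) / 8.0 = 3 × 4.1200 / 8.0
    = 12.3600 / 8.0 ≈ 1.5450

1.5450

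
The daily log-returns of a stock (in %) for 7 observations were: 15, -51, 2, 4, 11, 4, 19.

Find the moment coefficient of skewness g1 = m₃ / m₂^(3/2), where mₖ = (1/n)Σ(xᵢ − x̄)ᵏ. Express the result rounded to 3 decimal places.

x̄ = (15 - 51 + 2 + 4 + 11 + 4 + 19) / 7 = 0.5714
deviations (xᵢ − x̄): 14.4286, -51.5714, 1.4286, 3.4286, 10.4286, 3.4286, 18.4286
Σ(xᵢ − x̄)² = 3341.7143 ⇒ m₂ = 3341.7143/7 = 477.38776
Σ(xᵢ − x̄)³ = -126679.9592 ⇒ m₃ = -126679.9592/7 = -18097.13703
m₂^(3/2) = 477.38776^(1.5) = 10430.54288
g1 = m₃ / m₂^(3/2) = -18097.13703 / 10430.54288 ≈ -1.735

-1.735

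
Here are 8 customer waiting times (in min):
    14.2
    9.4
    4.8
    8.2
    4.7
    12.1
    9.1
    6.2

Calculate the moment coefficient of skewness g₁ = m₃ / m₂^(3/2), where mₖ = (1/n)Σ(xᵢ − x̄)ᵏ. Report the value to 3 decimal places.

x̄ = (14.2 + 9.4 + 4.8 + 8.2 + 4.7 + 12.1 + 9.1 + 6.2) / 8 = 8.5875
deviations (xᵢ − x̄): 5.6125, 0.8125, -3.7875, -0.3875, -3.8875, 3.5125, 0.5125, -2.3875
Σ(xᵢ − x̄)² = 80.0688 ⇒ m₂ = 80.0688/8 = 10.00859
Σ(xᵢ − x̄)³ = 94.0516 ⇒ m₃ = 94.0516/8 = 11.75645
m₂^(3/2) = 10.00859^(1.5) = 31.66355
g₁ = m₃ / m₂^(3/2) = 11.75645 / 31.66355 ≈ 0.371

0.371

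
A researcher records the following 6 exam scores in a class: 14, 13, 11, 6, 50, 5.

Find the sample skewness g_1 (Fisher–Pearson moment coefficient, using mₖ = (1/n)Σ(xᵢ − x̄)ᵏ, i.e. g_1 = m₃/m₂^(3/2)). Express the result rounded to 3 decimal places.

x̄ = (14 + 13 + 11 + 6 + 50 + 5) / 6 = 16.5000
deviations (xᵢ − x̄): -2.5000, -3.5000, -5.5000, -10.5000, 33.5000, -11.5000
Σ(xᵢ − x̄)² = 1413.5000 ⇒ m₂ = 1413.5000/6 = 235.58333
Σ(xᵢ − x̄)³ = 34692.0000 ⇒ m₃ = 34692.0000/6 = 5782.00000
m₂^(3/2) = 235.58333^(1.5) = 3615.90360
g_1 = m₃ / m₂^(3/2) = 5782.00000 / 3615.90360 ≈ 1.599

1.599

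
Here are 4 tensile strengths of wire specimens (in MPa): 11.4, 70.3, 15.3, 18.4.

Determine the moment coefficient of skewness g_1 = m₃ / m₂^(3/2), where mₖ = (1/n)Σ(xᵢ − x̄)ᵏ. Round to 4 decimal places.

1.1179

x̄ = (11.4 + 70.3 + 15.3 + 18.4) / 4 = 28.8500
deviations (xᵢ − x̄): -17.4500, 41.4500, -13.5500, -10.4500
Σ(xᵢ − x̄)² = 2315.4100 ⇒ m₂ = 2315.4100/4 = 578.85250
Σ(xᵢ − x̄)³ = 62272.8000 ⇒ m₃ = 62272.8000/4 = 15568.20000
m₂^(3/2) = 578.85250^(1.5) = 13926.81703
g_1 = m₃ / m₂^(3/2) = 15568.20000 / 13926.81703 ≈ 1.1179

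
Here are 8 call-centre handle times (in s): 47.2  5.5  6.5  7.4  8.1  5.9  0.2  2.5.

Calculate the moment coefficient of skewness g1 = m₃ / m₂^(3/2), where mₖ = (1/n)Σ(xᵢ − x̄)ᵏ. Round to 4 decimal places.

x̄ = (47.2 + 5.5 + 6.5 + 7.4 + 8.1 + 5.9 + 0.2 + 2.5) / 8 = 10.4125
deviations (xᵢ − x̄): 36.7875, -4.9125, -3.9125, -3.0125, -2.3125, -4.5125, -10.2125, -7.9125
Σ(xᵢ − x̄)² = 1594.4488 ⇒ m₂ = 1594.4488/8 = 199.30609
Σ(xᵢ − x̄)³ = 47914.7332 ⇒ m₃ = 47914.7332/8 = 5989.34164
m₂^(3/2) = 199.30609^(1.5) = 2813.71993
g1 = m₃ / m₂^(3/2) = 5989.34164 / 2813.71993 ≈ 2.1286

2.1286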